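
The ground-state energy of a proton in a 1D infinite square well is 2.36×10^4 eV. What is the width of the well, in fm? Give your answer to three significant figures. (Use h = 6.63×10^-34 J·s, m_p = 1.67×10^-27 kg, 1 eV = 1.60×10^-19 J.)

From E_n = n²h²/(8m_pL²), L = n·h/√(8m_pE_n).
E_1 = 2.36×10^4 eV = 3.776×10^-15 J, so L = 1·6.63×10^-34/√(8·1.67×10^-27·3.776×10^-15) = 9.33×10^-14 m = 93.3 fm.

L = 93.3 fm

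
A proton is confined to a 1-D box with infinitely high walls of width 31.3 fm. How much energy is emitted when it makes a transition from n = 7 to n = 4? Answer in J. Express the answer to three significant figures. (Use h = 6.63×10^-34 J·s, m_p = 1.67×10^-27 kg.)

|ΔE| = 1.11×10^-12 J

E_1 = h²/(8m_pL²) = 3.358×10^-14 J.
|ΔE| = |7² − 4²|·E_1 = 33·3.358×10^-14 J = 1.11×10^-12 J.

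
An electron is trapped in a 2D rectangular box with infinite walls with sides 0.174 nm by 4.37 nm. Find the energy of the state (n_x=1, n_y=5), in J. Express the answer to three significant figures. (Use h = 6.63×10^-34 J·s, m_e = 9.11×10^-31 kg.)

For a 2D rectangular well E = (h²/8m_e)·Σ n_i²/L_i² = (6.63×10^-34)²/(8·9.11×10^-31) · [1²/(0.174 nm)² + 5²/(4.37 nm)²].
Evaluating gives E = 2.07×10^-18 J.

E = 2.07×10^-18 J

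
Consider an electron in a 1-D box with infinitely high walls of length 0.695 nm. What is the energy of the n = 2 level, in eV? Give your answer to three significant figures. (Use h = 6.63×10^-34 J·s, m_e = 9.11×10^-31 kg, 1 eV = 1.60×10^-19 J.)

For an infinite well E_n = n²h²/(8m_eL²), so E_1 = h²/(8m_eL²) = (6.63×10^-34)²/(8·9.11×10^-31·(6.95×10^-10 m)²) = 1.249×10^-19 J.
Then E_2 = 2²·E_1 = 4·1.249×10^-19 J = 4.996×10^-19 J.
Converting, E_2 = 4.996×10^-19 J / (1.60×10^-19 J/eV) = 3.12 eV.

E_2 = 3.12 eV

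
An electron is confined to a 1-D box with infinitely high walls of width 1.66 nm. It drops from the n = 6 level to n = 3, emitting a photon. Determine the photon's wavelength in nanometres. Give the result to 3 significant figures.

E_1 = h²/(8m_eL²) = 2.186×10^-20 J, so ΔE = (6² − 3²)E_1 = 5.902×10^-19 J.
λ = hc/ΔE = (6.626×10^-34·2.998×10^8)/5.902×10^-19 = 3.37×10^-7 m = 337 nm.

λ = 337 nm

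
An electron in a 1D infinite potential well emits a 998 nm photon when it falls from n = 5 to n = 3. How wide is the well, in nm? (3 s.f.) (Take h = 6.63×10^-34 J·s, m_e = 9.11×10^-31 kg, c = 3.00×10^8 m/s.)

The photon carries ΔE = hc/λ = 6.63×10^-34·3.00×10^8/9.98×10^-7 m = 1.993×10^-19 J.
Since ΔE = (5² − 3²)E_1, E_1 = 1.246×10^-20 J, and L = h/√(8m_eE_1) = 2.20×10^-9 m = 2.20 nm.

L = 2.20 nm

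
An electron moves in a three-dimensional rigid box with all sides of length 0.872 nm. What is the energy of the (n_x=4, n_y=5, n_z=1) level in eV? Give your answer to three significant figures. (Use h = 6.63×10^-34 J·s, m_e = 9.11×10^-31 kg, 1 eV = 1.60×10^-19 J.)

E = 20.8 eV

For a 3D rectangular well E = (h²/8m_e)·Σ n_i²/L_i² = (6.63×10^-34)²/(8·9.11×10^-31) · [4²/(0.872 nm)² + 5²/(0.872 nm)² + 1²/(0.872 nm)²].
Evaluating gives E = 3.331×10^-18 J = 20.8 eV.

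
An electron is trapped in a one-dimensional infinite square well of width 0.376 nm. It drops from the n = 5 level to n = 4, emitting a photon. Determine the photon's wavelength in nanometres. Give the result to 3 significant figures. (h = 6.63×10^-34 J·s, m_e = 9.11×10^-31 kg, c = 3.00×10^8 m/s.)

E_1 = h²/(8m_eL²) = 4.266×10^-19 J, so ΔE = (5² − 4²)E_1 = 3.839×10^-18 J.
λ = hc/ΔE = (6.63×10^-34·3.00×10^8)/3.839×10^-18 = 5.18×10^-8 m = 51.8 nm.

λ = 51.8 nm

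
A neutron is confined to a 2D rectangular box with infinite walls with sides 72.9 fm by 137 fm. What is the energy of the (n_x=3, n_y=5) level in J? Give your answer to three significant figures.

For a 2D rectangular well E = (h²/8m_n)·Σ n_i²/L_i² = (6.626×10^-34)²/(8·1.675×10^-27) · [3²/(72.9 fm)² + 5²/(137 fm)²].
Evaluating gives E = 9.91×10^-14 J.

E = 9.91×10^-14 J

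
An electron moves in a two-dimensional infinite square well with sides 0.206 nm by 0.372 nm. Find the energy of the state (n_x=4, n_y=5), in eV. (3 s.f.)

E = 210 eV

For a 2D rectangular well E = (h²/8m_e)·Σ n_i²/L_i² = (6.626×10^-34)²/(8·9.109×10^-31) · [4²/(0.206 nm)² + 5²/(0.372 nm)²].
Evaluating gives E = 3.360×10^-17 J = 210 eV.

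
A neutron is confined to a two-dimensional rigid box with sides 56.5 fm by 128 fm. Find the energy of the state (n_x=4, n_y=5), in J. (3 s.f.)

E = 2.14×10^-13 J

For a 2D rectangular well E = (h²/8m_n)·Σ n_i²/L_i² = (6.626×10^-34)²/(8·1.675×10^-27) · [4²/(56.5 fm)² + 5²/(128 fm)²].
Evaluating gives E = 2.14×10^-13 J.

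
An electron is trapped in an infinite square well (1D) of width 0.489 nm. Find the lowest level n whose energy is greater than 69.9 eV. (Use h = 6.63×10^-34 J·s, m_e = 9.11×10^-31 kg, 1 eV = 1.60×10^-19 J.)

n = 7

E_1 = h²/(8m_eL²) = 2.522×10^-19 J = 1.576 eV.
Need n² > 69.9/1.576 = 44.35, i.e. n > 6.660.
The smallest integer satisfying this is n = 7.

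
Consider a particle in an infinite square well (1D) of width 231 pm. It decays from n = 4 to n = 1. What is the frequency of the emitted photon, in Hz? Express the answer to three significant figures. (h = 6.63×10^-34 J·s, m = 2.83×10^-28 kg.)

f = 8.23×10^13 Hz

E_1 = h²/(8mL²) = 3.639×10^-21 J and ΔE = (4² − 1²)E_1 = 5.458×10^-20 J.
f = ΔE/h = 5.458×10^-20/6.63×10^-34 = 8.23×10^13 Hz.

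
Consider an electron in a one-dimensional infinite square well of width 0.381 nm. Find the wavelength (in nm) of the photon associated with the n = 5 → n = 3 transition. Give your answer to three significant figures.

λ = 29.9 nm

E_1 = h²/(8m_eL²) = 4.150×10^-19 J, so ΔE = (5² − 3²)E_1 = 6.640×10^-18 J.
λ = hc/ΔE = (6.626×10^-34·2.998×10^8)/6.640×10^-18 = 2.99×10^-8 m = 29.9 nm.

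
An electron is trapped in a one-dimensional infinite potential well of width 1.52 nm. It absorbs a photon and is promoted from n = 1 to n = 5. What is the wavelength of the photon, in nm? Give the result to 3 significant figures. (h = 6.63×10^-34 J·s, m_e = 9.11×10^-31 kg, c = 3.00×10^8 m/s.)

E_1 = h²/(8m_eL²) = 2.611×10^-20 J, so ΔE = (5² − 1²)E_1 = 6.266×10^-19 J.
λ = hc/ΔE = (6.63×10^-34·3.00×10^8)/6.266×10^-19 = 3.17×10^-7 m = 317 nm.

λ = 317 nm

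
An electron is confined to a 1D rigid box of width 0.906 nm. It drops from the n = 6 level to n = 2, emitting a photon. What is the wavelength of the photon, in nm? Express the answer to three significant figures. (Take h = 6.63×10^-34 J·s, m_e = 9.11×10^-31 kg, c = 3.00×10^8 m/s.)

λ = 84.6 nm

E_1 = h²/(8m_eL²) = 7.348×10^-20 J, so ΔE = (6² − 2²)E_1 = 2.351×10^-18 J.
λ = hc/ΔE = (6.63×10^-34·3.00×10^8)/2.351×10^-18 = 8.46×10^-8 m = 84.6 nm.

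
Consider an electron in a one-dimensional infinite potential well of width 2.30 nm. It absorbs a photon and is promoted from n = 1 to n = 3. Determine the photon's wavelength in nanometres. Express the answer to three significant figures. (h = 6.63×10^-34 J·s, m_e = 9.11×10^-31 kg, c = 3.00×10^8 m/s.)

E_1 = h²/(8m_eL²) = 1.140×10^-20 J, so ΔE = (3² − 1²)E_1 = 9.120×10^-20 J.
λ = hc/ΔE = (6.63×10^-34·3.00×10^8)/9.120×10^-20 = 2.18×10^-6 m = 2.18×10^3 nm.

λ = 2.18×10^3 nm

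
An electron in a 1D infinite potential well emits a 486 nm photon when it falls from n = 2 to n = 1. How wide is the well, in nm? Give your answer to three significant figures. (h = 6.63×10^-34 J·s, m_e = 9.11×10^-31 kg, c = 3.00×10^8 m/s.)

L = 0.665 nm

The photon carries ΔE = hc/λ = 6.63×10^-34·3.00×10^8/4.86×10^-7 m = 4.093×10^-19 J.
Since ΔE = (2² − 1²)E_1, E_1 = 1.364×10^-19 J, and L = h/√(8m_eE_1) = 6.65×10^-10 m = 0.665 nm.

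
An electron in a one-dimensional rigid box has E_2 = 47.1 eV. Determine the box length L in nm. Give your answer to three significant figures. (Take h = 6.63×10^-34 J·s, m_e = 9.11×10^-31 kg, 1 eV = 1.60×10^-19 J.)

L = 0.179 nm

From E_n = n²h²/(8m_eL²), L = n·h/√(8m_eE_n).
E_2 = 47.1 eV = 7.536×10^-18 J, so L = 2·6.63×10^-34/√(8·9.11×10^-31·7.536×10^-18) = 1.79×10^-10 m = 0.179 nm.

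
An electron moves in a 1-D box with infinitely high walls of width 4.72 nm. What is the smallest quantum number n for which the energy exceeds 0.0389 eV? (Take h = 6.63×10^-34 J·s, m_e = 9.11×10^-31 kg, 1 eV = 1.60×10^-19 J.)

E_1 = h²/(8m_eL²) = 2.707×10^-21 J = 0.01692 eV.
Need n² > 0.0389/0.01692 = 2.299, i.e. n > 1.516.
The smallest integer satisfying this is n = 2.

n = 2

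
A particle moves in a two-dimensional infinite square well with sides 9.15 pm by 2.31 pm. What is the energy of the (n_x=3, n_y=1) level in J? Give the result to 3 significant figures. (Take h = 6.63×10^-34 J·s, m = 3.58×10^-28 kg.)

For a 2D rectangular well E = (h²/8m)·Σ n_i²/L_i² = (6.63×10^-34)²/(8·3.58×10^-28) · [3²/(9.15 pm)² + 1²/(2.31 pm)²].
Evaluating gives E = 4.53×10^-17 J.

E = 4.53×10^-17 J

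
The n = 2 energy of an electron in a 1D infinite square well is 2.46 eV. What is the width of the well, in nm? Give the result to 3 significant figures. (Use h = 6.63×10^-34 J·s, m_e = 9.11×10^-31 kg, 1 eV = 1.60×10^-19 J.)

From E_n = n²h²/(8m_eL²), L = n·h/√(8m_eE_n).
E_2 = 2.46 eV = 3.936×10^-19 J, so L = 2·6.63×10^-34/√(8·9.11×10^-31·3.936×10^-19) = 7.83×10^-10 m = 0.783 nm.

L = 0.783 nm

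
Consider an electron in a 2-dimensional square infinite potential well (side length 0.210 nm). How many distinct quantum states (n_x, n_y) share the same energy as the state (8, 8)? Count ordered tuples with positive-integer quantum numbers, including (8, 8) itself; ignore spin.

degeneracy = 1

The level has n_x² + n_y² = 128. The ordered positive-integer solutions are (8, 8).
That gives 1 state.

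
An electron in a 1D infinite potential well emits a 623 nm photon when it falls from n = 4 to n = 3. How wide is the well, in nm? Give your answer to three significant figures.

L = 1.15 nm

The photon carries ΔE = hc/λ = 6.626×10^-34·2.998×10^8/6.23×10^-7 m = 3.189×10^-19 J.
Since ΔE = (4² − 3²)E_1, E_1 = 4.556×10^-20 J, and L = h/√(8m_eE_1) = 1.15×10^-9 m = 1.15 nm.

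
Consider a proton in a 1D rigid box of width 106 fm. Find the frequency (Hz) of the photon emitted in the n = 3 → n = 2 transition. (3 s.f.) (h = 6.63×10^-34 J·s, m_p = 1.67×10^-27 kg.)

f = 2.21×10^19 Hz

E_1 = h²/(8m_pL²) = 2.928×10^-15 J and ΔE = (3² − 2²)E_1 = 1.464×10^-14 J.
f = ΔE/h = 1.464×10^-14/6.63×10^-34 = 2.21×10^19 Hz.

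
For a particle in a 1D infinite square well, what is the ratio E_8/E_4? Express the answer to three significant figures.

4.00

E_n ∝ n², so E_8/E_4 = 8²/4² = 64/16 = 4.00.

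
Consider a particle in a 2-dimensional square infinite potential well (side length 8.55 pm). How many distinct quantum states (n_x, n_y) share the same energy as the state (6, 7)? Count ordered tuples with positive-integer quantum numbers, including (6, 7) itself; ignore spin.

degeneracy = 4

The level has n_x² + n_y² = 85. The ordered positive-integer solutions are (2, 9), (6, 7), (7, 6), (9, 2).
That gives 4 states.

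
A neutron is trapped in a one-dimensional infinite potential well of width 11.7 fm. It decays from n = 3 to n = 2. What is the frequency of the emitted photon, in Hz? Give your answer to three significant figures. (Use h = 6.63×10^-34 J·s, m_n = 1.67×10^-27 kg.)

f = 1.81×10^21 Hz

E_1 = h²/(8m_nL²) = 2.404×10^-13 J and ΔE = (3² − 2²)E_1 = 1.202×10^-12 J.
f = ΔE/h = 1.202×10^-12/6.63×10^-34 = 1.81×10^21 Hz.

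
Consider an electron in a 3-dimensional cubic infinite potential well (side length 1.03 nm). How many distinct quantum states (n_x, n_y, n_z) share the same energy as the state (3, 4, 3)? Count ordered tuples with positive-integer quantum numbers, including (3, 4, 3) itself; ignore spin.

degeneracy = 3

The level has n_x² + n_y² + n_z² = 34. The ordered positive-integer solutions are (3, 3, 4), (3, 4, 3), (4, 3, 3).
That gives 3 states.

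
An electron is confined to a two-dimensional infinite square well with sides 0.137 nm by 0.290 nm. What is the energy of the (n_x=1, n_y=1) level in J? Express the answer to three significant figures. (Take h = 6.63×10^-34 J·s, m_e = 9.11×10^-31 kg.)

For a 2D rectangular well E = (h²/8m_e)·Σ n_i²/L_i² = (6.63×10^-34)²/(8·9.11×10^-31) · [1²/(0.137 nm)² + 1²/(0.290 nm)²].
Evaluating gives E = 3.93×10^-18 J.

E = 3.93×10^-18 J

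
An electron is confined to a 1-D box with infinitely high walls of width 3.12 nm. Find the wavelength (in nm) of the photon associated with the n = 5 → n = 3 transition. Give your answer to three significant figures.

λ = 2.01×10^3 nm

E_1 = h²/(8m_eL²) = 6.189×10^-21 J, so ΔE = (5² − 3²)E_1 = 9.902×10^-20 J.
λ = hc/ΔE = (6.626×10^-34·2.998×10^8)/9.902×10^-20 = 2.01×10^-6 m = 2.01×10^3 nm.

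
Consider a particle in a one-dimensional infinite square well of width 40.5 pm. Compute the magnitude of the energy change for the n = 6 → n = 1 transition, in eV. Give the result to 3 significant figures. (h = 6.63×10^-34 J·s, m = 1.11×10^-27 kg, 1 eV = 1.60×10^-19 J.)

E_1 = h²/(8mL²) = 3.018×10^-20 J.
|ΔE| = |6² − 1²|·E_1 = 35·3.018×10^-20 J = 1.056×10^-18 J = 6.60 eV.

|ΔE| = 6.60 eV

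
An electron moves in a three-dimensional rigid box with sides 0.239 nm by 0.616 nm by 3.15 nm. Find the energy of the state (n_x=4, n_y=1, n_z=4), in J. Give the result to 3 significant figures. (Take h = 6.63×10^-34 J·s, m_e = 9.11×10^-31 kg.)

E = 1.72×10^-17 J

For a 3D rectangular well E = (h²/8m_e)·Σ n_i²/L_i² = (6.63×10^-34)²/(8·9.11×10^-31) · [4²/(0.239 nm)² + 1²/(0.616 nm)² + 4²/(3.15 nm)²].
Evaluating gives E = 1.72×10^-17 J.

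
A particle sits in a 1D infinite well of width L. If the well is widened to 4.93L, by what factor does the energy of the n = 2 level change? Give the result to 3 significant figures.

E_n ∝ 1/L², so the energy scales by 1/4.93² = 0.0411.

0.0411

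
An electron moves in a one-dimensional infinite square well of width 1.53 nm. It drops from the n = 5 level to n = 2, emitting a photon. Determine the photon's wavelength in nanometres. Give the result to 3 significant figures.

E_1 = h²/(8m_eL²) = 2.574×10^-20 J, so ΔE = (5² − 2²)E_1 = 5.405×10^-19 J.
λ = hc/ΔE = (6.626×10^-34·2.998×10^8)/5.405×10^-19 = 3.68×10^-7 m = 368 nm.

λ = 368 nm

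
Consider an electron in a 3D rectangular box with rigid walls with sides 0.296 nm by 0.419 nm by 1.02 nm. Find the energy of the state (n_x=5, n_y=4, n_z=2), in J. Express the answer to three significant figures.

For a 3D rectangular well E = (h²/8m_e)·Σ n_i²/L_i² = (6.626×10^-34)²/(8·9.109×10^-31) · [5²/(0.296 nm)² + 4²/(0.419 nm)² + 2²/(1.02 nm)²].
Evaluating gives E = 2.29×10^-17 J.

E = 2.29×10^-17 J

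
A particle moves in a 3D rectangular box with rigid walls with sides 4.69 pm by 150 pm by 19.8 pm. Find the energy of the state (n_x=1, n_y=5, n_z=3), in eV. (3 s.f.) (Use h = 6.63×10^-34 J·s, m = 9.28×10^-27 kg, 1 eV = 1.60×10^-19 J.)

For a 3D rectangular well E = (h²/8m)·Σ n_i²/L_i² = (6.63×10^-34)²/(8·9.28×10^-27) · [1²/(4.69 pm)² + 5²/(150 pm)² + 3²/(19.8 pm)²].
Evaluating gives E = 4.117×10^-19 J = 2.57 eV.

E = 2.57 eV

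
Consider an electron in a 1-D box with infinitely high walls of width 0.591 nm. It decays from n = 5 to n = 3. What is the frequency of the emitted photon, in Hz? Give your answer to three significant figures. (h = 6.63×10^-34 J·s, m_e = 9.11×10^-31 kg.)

E_1 = h²/(8m_eL²) = 1.727×10^-19 J and ΔE = (5² − 3²)E_1 = 2.763×10^-18 J.
f = ΔE/h = 2.763×10^-18/6.63×10^-34 = 4.17×10^15 Hz.

f = 4.17×10^15 Hz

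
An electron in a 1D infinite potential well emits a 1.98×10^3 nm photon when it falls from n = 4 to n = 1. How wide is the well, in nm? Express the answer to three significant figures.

The photon carries ΔE = hc/λ = 6.626×10^-34·2.998×10^8/1.98×10^-6 m = 1.003×10^-19 J.
Since ΔE = (4² − 1²)E_1, E_1 = 6.687×10^-21 J, and L = h/√(8m_eE_1) = 3.00×10^-9 m = 3.00 nm.

L = 3.00 nm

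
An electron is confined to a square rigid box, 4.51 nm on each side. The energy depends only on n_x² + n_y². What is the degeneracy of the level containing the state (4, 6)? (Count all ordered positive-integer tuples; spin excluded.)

degeneracy = 2

The level has n_x² + n_y² = 52. The ordered positive-integer solutions are (4, 6), (6, 4).
That gives 2 states.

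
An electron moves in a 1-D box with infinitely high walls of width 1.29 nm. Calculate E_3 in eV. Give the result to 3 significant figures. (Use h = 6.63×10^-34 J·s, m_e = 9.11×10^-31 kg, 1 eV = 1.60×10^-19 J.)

For an infinite well E_n = n²h²/(8m_eL²), so E_1 = h²/(8m_eL²) = (6.63×10^-34)²/(8·9.11×10^-31·(1.29×10^-9 m)²) = 3.624×10^-20 J.
Then E_3 = 3²·E_1 = 9·3.624×10^-20 J = 3.262×10^-19 J.
Converting, E_3 = 3.262×10^-19 J / (1.60×10^-19 J/eV) = 2.04 eV.

E_3 = 2.04 eV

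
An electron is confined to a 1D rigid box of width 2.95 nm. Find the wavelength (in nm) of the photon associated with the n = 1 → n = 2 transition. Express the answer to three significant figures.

λ = 9.56×10^3 nm

E_1 = h²/(8m_eL²) = 6.923×10^-21 J, so ΔE = (2² − 1²)E_1 = 2.077×10^-20 J.
λ = hc/ΔE = (6.626×10^-34·2.998×10^8)/2.077×10^-20 = 9.56×10^-6 m = 9.56×10^3 nm.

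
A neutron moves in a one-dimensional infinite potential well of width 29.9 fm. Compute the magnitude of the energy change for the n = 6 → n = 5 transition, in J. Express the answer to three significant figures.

E_1 = h²/(8m_nL²) = 3.665×10^-14 J.
|ΔE| = |6² − 5²|·E_1 = 11·3.665×10^-14 J = 4.03×10^-13 J.

|ΔE| = 4.03×10^-13 J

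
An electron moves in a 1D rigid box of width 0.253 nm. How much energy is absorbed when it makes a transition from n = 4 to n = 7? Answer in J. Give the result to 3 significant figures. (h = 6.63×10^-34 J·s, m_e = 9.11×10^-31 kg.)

E_1 = h²/(8m_eL²) = 9.423×10^-19 J.
|ΔE| = |4² − 7²|·E_1 = 33·9.423×10^-19 J = 3.11×10^-17 J.

|ΔE| = 3.11×10^-17 J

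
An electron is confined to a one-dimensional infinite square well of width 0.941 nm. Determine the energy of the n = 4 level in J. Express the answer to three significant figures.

E_4 = 1.09×10^-18 J

For an infinite well E_n = n²h²/(8m_eL²), so E_1 = h²/(8m_eL²) = (6.626×10^-34)²/(8·9.109×10^-31·(9.41×10^-10 m)²) = 6.804×10^-20 J.
Then E_4 = 4²·E_1 = 16·6.804×10^-20 J = 1.09×10^-18 J.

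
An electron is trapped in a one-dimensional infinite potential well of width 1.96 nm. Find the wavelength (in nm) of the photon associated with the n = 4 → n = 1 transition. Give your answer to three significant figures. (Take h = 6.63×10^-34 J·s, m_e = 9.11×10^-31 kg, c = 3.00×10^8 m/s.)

E_1 = h²/(8m_eL²) = 1.570×10^-20 J, so ΔE = (4² − 1²)E_1 = 2.355×10^-19 J.
λ = hc/ΔE = (6.63×10^-34·3.00×10^8)/2.355×10^-19 = 8.45×10^-7 m = 845 nm.

λ = 845 nm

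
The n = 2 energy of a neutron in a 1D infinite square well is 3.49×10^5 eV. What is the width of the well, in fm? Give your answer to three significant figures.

L = 48.4 fm

From E_n = n²h²/(8m_nL²), L = n·h/√(8m_nE_n).
E_2 = 3.49×10^5 eV = 5.591×10^-14 J, so L = 2·6.626×10^-34/√(8·1.675×10^-27·5.591×10^-14) = 4.84×10^-14 m = 48.4 fm.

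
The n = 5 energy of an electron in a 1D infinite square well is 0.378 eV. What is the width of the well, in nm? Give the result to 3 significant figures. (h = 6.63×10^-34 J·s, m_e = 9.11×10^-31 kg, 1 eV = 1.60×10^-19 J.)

L = 4.99 nm

From E_n = n²h²/(8m_eL²), L = n·h/√(8m_eE_n).
E_5 = 0.378 eV = 6.048×10^-20 J, so L = 5·6.63×10^-34/√(8·9.11×10^-31·6.048×10^-20) = 4.99×10^-9 m = 4.99 nm.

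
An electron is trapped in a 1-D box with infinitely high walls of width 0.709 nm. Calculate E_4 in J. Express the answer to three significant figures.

E_4 = 1.92×10^-18 J

For an infinite well E_n = n²h²/(8m_eL²), so E_1 = h²/(8m_eL²) = (6.626×10^-34)²/(8·9.109×10^-31·(7.09×10^-10 m)²) = 1.199×10^-19 J.
Then E_4 = 4²·E_1 = 16·1.199×10^-19 J = 1.92×10^-18 J.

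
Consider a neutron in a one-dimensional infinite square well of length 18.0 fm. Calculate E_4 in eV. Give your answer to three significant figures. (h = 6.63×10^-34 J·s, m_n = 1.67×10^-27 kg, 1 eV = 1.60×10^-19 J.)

E_4 = 1.02×10^7 eV

For an infinite well E_n = n²h²/(8m_nL²), so E_1 = h²/(8m_nL²) = (6.63×10^-34)²/(8·1.67×10^-27·(1.80×10^-14 m)²) = 1.015×10^-13 J.
Then E_4 = 4²·E_1 = 16·1.015×10^-13 J = 1.624×10^-12 J.
Converting, E_4 = 1.624×10^-12 J / (1.60×10^-19 J/eV) = 1.02×10^7 eV.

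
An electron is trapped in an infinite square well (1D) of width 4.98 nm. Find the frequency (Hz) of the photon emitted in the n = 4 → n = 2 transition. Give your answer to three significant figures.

E_1 = h²/(8m_eL²) = 2.429×10^-21 J and ΔE = (4² − 2²)E_1 = 2.915×10^-20 J.
f = ΔE/h = 2.915×10^-20/6.626×10^-34 = 4.40×10^13 Hz.

f = 4.40×10^13 Hz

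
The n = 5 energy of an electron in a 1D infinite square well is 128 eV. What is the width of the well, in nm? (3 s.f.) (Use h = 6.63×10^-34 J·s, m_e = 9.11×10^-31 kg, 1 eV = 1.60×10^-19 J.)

From E_n = n²h²/(8m_eL²), L = n·h/√(8m_eE_n).
E_5 = 128 eV = 2.048×10^-17 J, so L = 5·6.63×10^-34/√(8·9.11×10^-31·2.048×10^-17) = 2.71×10^-10 m = 0.271 nm.

L = 0.271 nm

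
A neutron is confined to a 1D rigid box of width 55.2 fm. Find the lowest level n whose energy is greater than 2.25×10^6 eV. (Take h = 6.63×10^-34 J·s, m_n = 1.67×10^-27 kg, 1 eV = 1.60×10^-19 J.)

n = 6

E_1 = h²/(8m_nL²) = 1.080×10^-14 J = 6.750×10^4 eV.
Need n² > 2.25×10^6/6.750×10^4 = 33.33, i.e. n > 5.773.
The smallest integer satisfying this is n = 6.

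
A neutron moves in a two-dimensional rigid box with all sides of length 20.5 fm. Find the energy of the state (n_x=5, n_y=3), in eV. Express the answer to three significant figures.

E = 1.65×10^7 eV

For a 2D rectangular well E = (h²/8m_n)·Σ n_i²/L_i² = (6.626×10^-34)²/(8·1.675×10^-27) · [5²/(20.5 fm)² + 3²/(20.5 fm)²].
Evaluating gives E = 2.651×10^-12 J = 1.65×10^7 eV.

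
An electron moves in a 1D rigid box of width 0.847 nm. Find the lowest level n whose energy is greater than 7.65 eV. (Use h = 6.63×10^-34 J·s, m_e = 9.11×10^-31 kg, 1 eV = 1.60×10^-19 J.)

E_1 = h²/(8m_eL²) = 8.407×10^-20 J = 0.5254 eV.
Need n² > 7.65/0.5254 = 14.56, i.e. n > 3.816.
The smallest integer satisfying this is n = 4.

n = 4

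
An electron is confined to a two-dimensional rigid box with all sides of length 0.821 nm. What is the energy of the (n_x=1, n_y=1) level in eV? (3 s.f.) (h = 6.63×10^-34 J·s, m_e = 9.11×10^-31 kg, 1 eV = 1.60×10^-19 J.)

E = 1.12 eV

For a 2D rectangular well E = (h²/8m_e)·Σ n_i²/L_i² = (6.63×10^-34)²/(8·9.11×10^-31) · [1²/(0.821 nm)² + 1²/(0.821 nm)²].
Evaluating gives E = 1.790×10^-19 J = 1.12 eV.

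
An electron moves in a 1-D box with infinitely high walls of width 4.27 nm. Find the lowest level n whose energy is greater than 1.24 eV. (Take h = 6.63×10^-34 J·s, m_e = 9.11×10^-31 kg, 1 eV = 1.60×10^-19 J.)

n = 8

E_1 = h²/(8m_eL²) = 3.308×10^-21 J = 0.02067 eV.
Need n² > 1.24/0.02067 = 59.99, i.e. n > 7.745.
The smallest integer satisfying this is n = 8.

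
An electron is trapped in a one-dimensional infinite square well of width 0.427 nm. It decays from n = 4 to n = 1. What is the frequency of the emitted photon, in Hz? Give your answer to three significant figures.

f = 7.48×10^15 Hz

E_1 = h²/(8m_eL²) = 3.304×10^-19 J and ΔE = (4² − 1²)E_1 = 4.956×10^-18 J.
f = ΔE/h = 4.956×10^-18/6.626×10^-34 = 7.48×10^15 Hz.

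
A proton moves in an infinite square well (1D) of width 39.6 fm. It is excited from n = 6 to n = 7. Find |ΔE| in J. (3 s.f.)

E_1 = h²/(8m_pL²) = 2.092×10^-14 J.
|ΔE| = |6² − 7²|·E_1 = 13·2.092×10^-14 J = 2.72×10^-13 J.

|ΔE| = 2.72×10^-13 J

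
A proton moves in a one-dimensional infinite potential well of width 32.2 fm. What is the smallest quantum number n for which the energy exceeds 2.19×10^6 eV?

E_1 = h²/(8m_pL²) = 3.164×10^-14 J = 1.975×10^5 eV.
Need n² > 2.19×10^6/1.975×10^5 = 11.09, i.e. n > 3.330.
The smallest integer satisfying this is n = 4.

n = 4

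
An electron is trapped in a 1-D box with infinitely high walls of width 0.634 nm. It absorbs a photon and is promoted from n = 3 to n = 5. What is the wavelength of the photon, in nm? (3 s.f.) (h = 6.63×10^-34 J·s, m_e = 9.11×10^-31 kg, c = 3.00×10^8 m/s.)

E_1 = h²/(8m_eL²) = 1.501×10^-19 J, so ΔE = (5² − 3²)E_1 = 2.402×10^-18 J.
λ = hc/ΔE = (6.63×10^-34·3.00×10^8)/2.402×10^-18 = 8.28×10^-8 m = 82.8 nm.

λ = 82.8 nm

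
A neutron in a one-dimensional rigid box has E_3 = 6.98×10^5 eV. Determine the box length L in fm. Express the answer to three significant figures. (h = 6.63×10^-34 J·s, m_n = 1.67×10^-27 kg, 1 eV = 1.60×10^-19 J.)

From E_n = n²h²/(8m_nL²), L = n·h/√(8m_nE_n).
E_3 = 6.98×10^5 eV = 1.117×10^-13 J, so L = 3·6.63×10^-34/√(8·1.67×10^-27·1.117×10^-13) = 5.15×10^-14 m = 51.5 fm.

L = 51.5 fm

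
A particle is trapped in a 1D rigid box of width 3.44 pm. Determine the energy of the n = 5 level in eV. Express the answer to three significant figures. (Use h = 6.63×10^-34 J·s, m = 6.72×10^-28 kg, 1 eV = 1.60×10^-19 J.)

For an infinite well E_n = n²h²/(8mL²), so E_1 = h²/(8mL²) = (6.63×10^-34)²/(8·6.72×10^-28·(3.44×10^-12 m)²) = 6.910×10^-18 J.
Then E_5 = 5²·E_1 = 25·6.910×10^-18 J = 1.727×10^-16 J.
Converting, E_5 = 1.727×10^-16 J / (1.60×10^-19 J/eV) = 1.08×10^3 eV.

E_5 = 1.08×10^3 eV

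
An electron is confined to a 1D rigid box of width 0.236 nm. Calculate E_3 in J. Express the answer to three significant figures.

For an infinite well E_n = n²h²/(8m_eL²), so E_1 = h²/(8m_eL²) = (6.626×10^-34)²/(8·9.109×10^-31·(2.36×10^-10 m)²) = 1.082×10^-18 J.
Then E_3 = 3²·E_1 = 9·1.082×10^-18 J = 9.74×10^-18 J.

E_3 = 9.74×10^-18 J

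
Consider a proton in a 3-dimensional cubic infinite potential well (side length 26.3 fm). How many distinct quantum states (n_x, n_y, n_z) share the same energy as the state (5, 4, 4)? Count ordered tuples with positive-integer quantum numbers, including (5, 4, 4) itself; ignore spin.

degeneracy = 6

The level has n_x² + n_y² + n_z² = 57. The ordered positive-integer solutions are (2, 2, 7), (2, 7, 2), (4, 4, 5), (4, 5, 4), (5, 4, 4), (7, 2, 2).
That gives 6 states.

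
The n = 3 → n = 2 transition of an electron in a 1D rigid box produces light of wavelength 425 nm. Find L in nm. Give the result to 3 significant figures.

The photon carries ΔE = hc/λ = 6.626×10^-34·2.998×10^8/4.25×10^-7 m = 4.674×10^-19 J.
Since ΔE = (3² − 2²)E_1, E_1 = 9.348×10^-20 J, and L = h/√(8m_eE_1) = 8.03×10^-10 m = 0.803 nm.

L = 0.803 nm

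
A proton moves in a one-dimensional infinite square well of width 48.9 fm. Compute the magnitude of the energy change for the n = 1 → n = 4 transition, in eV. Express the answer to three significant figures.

E_1 = h²/(8m_pL²) = 1.372×10^-14 J.
|ΔE| = |1² − 4²|·E_1 = 15·1.372×10^-14 J = 2.058×10^-13 J = 1.28×10^6 eV.

|ΔE| = 1.28×10^6 eV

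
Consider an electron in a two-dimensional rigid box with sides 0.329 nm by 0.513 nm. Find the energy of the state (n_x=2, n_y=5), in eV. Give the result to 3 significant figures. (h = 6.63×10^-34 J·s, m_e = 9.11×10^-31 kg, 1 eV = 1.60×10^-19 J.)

For a 2D rectangular well E = (h²/8m_e)·Σ n_i²/L_i² = (6.63×10^-34)²/(8·9.11×10^-31) · [2²/(0.329 nm)² + 5²/(0.513 nm)²].
Evaluating gives E = 7.958×10^-18 J = 49.7 eV.

E = 49.7 eV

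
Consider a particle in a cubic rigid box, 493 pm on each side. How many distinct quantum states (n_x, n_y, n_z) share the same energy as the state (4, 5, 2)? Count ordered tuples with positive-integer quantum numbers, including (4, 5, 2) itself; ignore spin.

degeneracy = 6

The level has n_x² + n_y² + n_z² = 45. The ordered positive-integer solutions are (2, 4, 5), (2, 5, 4), (4, 2, 5), (4, 5, 2), (5, 2, 4), (5, 4, 2).
That gives 6 states.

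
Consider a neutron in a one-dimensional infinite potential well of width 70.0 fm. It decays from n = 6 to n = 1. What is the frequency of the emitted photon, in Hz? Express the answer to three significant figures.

f = 3.53×10^20 Hz

E_1 = h²/(8m_nL²) = 6.687×10^-15 J and ΔE = (6² − 1²)E_1 = 2.340×10^-13 J.
f = ΔE/h = 2.340×10^-13/6.626×10^-34 = 3.53×10^20 Hz.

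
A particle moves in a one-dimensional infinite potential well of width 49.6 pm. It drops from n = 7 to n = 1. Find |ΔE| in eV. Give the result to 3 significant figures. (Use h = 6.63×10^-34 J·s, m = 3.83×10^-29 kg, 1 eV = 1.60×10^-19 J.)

E_1 = h²/(8mL²) = 5.831×10^-19 J.
|ΔE| = |7² − 1²|·E_1 = 48·5.831×10^-19 J = 2.799×10^-17 J = 175 eV.

|ΔE| = 175 eV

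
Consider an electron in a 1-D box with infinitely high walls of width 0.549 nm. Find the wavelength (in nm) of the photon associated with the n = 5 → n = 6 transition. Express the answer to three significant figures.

E_1 = h²/(8m_eL²) = 1.999×10^-19 J, so ΔE = (6² − 5²)E_1 = 2.199×10^-18 J.
λ = hc/ΔE = (6.626×10^-34·2.998×10^8)/2.199×10^-18 = 9.03×10^-8 m = 90.3 nm.

λ = 90.3 nm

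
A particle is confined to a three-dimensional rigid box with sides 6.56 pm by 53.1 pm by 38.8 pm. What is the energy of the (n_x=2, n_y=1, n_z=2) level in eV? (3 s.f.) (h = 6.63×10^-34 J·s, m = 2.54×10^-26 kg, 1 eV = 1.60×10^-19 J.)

E = 1.30 eV

For a 3D rectangular well E = (h²/8m)·Σ n_i²/L_i² = (6.63×10^-34)²/(8·2.54×10^-26) · [2²/(6.56 pm)² + 1²/(53.1 pm)² + 2²/(38.8 pm)²].
Evaluating gives E = 2.076×10^-19 J = 1.30 eV.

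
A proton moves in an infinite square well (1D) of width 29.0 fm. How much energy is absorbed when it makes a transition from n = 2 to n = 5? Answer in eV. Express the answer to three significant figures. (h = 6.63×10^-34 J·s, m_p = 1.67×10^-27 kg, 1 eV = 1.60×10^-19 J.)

|ΔE| = 5.13×10^6 eV

E_1 = h²/(8m_pL²) = 3.912×10^-14 J.
|ΔE| = |2² − 5²|·E_1 = 21·3.912×10^-14 J = 8.215×10^-13 J = 5.13×10^6 eV.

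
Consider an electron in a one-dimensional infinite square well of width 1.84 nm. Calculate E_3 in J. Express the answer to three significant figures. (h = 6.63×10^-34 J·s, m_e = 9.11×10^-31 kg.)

E_3 = 1.60×10^-19 J

For an infinite well E_n = n²h²/(8m_eL²), so E_1 = h²/(8m_eL²) = (6.63×10^-34)²/(8·9.11×10^-31·(1.84×10^-9 m)²) = 1.781×10^-20 J.
Then E_3 = 3²·E_1 = 9·1.781×10^-20 J = 1.60×10^-19 J.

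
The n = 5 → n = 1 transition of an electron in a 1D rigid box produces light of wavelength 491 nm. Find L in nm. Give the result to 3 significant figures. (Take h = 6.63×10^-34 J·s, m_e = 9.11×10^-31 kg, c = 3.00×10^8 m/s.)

The photon carries ΔE = hc/λ = 6.63×10^-34·3.00×10^8/4.91×10^-7 m = 4.051×10^-19 J.
Since ΔE = (5² − 1²)E_1, E_1 = 1.688×10^-20 J, and L = h/√(8m_eE_1) = 1.89×10^-9 m = 1.89 nm.

L = 1.89 nm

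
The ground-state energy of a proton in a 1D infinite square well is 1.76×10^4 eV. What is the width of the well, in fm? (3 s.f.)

L = 108 fm

From E_n = n²h²/(8m_pL²), L = n·h/√(8m_pE_n).
E_1 = 1.76×10^4 eV = 2.820×10^-15 J, so L = 1·6.626×10^-34/√(8·1.673×10^-27·2.820×10^-15) = 1.08×10^-13 m = 108 fm.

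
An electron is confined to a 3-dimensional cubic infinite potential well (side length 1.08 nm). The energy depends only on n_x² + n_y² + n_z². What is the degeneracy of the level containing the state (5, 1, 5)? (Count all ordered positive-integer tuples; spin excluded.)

degeneracy = 6

The level has n_x² + n_y² + n_z² = 51. The ordered positive-integer solutions are (1, 1, 7), (1, 5, 5), (1, 7, 1), (5, 1, 5), (5, 5, 1), (7, 1, 1).
That gives 6 states.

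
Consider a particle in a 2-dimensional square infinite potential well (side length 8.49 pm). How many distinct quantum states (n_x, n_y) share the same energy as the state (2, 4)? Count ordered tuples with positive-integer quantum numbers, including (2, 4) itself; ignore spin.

The level has n_x² + n_y² = 20. The ordered positive-integer solutions are (2, 4), (4, 2).
That gives 2 states.

degeneracy = 2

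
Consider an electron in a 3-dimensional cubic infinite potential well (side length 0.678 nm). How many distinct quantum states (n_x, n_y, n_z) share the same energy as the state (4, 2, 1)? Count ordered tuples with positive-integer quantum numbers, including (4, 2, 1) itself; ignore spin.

degeneracy = 6

The level has n_x² + n_y² + n_z² = 21. The ordered positive-integer solutions are (1, 2, 4), (1, 4, 2), (2, 1, 4), (2, 4, 1), (4, 1, 2), (4, 2, 1).
That gives 6 states.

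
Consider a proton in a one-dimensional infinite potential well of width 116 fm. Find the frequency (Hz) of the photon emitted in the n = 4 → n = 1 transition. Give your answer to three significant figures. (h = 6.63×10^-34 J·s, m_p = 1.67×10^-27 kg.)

f = 5.53×10^19 Hz

E_1 = h²/(8m_pL²) = 2.445×10^-15 J and ΔE = (4² − 1²)E_1 = 3.667×10^-14 J.
f = ΔE/h = 3.667×10^-14/6.63×10^-34 = 5.53×10^19 Hz.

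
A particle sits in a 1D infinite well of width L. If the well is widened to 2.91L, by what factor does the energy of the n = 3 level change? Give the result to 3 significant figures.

E_n ∝ 1/L², so the energy scales by 1/2.91² = 0.118.

0.118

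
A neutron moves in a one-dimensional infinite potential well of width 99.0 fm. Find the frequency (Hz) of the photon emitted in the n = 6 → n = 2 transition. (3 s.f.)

f = 1.61×10^20 Hz

E_1 = h²/(8m_nL²) = 3.343×10^-15 J and ΔE = (6² − 2²)E_1 = 1.070×10^-13 J.
f = ΔE/h = 1.070×10^-13/6.626×10^-34 = 1.61×10^20 Hz.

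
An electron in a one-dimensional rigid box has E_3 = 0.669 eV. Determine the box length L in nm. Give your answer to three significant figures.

From E_n = n²h²/(8m_eL²), L = n·h/√(8m_eE_n).
E_3 = 0.669 eV = 1.072×10^-19 J, so L = 3·6.626×10^-34/√(8·9.109×10^-31·1.072×10^-19) = 2.25×10^-9 m = 2.25 nm.

L = 2.25 nm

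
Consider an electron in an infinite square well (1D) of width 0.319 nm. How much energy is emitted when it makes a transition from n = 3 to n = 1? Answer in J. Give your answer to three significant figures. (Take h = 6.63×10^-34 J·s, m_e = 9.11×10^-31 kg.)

|ΔE| = 4.74×10^-18 J

E_1 = h²/(8m_eL²) = 5.927×10^-19 J.
|ΔE| = |3² − 1²|·E_1 = 8·5.927×10^-19 J = 4.74×10^-18 J.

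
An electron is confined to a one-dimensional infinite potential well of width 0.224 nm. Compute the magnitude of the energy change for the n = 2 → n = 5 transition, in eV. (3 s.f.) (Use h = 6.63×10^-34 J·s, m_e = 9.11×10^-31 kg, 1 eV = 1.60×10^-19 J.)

|ΔE| = 158 eV

E_1 = h²/(8m_eL²) = 1.202×10^-18 J.
|ΔE| = |2² − 5²|·E_1 = 21·1.202×10^-18 J = 2.524×10^-17 J = 158 eV.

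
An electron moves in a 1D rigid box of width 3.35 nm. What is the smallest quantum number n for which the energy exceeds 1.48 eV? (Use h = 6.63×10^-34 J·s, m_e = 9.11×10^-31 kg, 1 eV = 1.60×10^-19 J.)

n = 7

E_1 = h²/(8m_eL²) = 5.374×10^-21 J = 0.03359 eV.
Need n² > 1.48/0.03359 = 44.06, i.e. n > 6.638.
The smallest integer satisfying this is n = 7.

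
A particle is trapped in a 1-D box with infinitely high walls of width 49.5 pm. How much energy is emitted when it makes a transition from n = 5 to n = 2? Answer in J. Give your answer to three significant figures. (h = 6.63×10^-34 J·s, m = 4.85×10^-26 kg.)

E_1 = h²/(8mL²) = 4.624×10^-22 J.
|ΔE| = |5² − 2²|·E_1 = 21·4.624×10^-22 J = 9.71×10^-21 J.

|ΔE| = 9.71×10^-21 J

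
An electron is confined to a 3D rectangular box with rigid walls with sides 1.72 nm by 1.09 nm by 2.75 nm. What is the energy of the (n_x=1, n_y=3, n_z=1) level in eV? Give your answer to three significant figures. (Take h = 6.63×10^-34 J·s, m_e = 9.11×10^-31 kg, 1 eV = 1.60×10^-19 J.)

For a 3D rectangular well E = (h²/8m_e)·Σ n_i²/L_i² = (6.63×10^-34)²/(8·9.11×10^-31) · [1²/(1.72 nm)² + 3²/(1.09 nm)² + 1²/(2.75 nm)²].
Evaluating gives E = 4.852×10^-19 J = 3.03 eV.

E = 3.03 eV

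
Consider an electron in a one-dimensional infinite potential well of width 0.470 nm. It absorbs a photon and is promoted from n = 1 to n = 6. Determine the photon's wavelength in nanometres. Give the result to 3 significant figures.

E_1 = h²/(8m_eL²) = 2.727×10^-19 J, so ΔE = (6² − 1²)E_1 = 9.545×10^-18 J.
λ = hc/ΔE = (6.626×10^-34·2.998×10^8)/9.545×10^-18 = 2.08×10^-8 m = 20.8 nm.

λ = 20.8 nm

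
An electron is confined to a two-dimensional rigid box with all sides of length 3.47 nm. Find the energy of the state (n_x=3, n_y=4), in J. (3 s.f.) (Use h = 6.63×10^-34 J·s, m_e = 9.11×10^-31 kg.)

For a 2D rectangular well E = (h²/8m_e)·Σ n_i²/L_i² = (6.63×10^-34)²/(8·9.11×10^-31) · [3²/(3.47 nm)² + 4²/(3.47 nm)²].
Evaluating gives E = 1.25×10^-19 J.

E = 1.25×10^-19 J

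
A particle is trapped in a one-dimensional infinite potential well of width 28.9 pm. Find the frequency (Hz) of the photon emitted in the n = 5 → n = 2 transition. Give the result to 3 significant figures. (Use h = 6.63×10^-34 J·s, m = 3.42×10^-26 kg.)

f = 6.09×10^13 Hz

E_1 = h²/(8mL²) = 1.924×10^-21 J and ΔE = (5² − 2²)E_1 = 4.040×10^-20 J.
f = ΔE/h = 4.040×10^-20/6.63×10^-34 = 6.09×10^13 Hz.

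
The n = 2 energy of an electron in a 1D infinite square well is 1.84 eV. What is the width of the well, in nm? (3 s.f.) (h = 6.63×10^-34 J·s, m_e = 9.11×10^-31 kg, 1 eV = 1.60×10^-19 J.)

L = 0.905 nm

From E_n = n²h²/(8m_eL²), L = n·h/√(8m_eE_n).
E_2 = 1.84 eV = 2.944×10^-19 J, so L = 2·6.63×10^-34/√(8·9.11×10^-31·2.944×10^-19) = 9.05×10^-10 m = 0.905 nm.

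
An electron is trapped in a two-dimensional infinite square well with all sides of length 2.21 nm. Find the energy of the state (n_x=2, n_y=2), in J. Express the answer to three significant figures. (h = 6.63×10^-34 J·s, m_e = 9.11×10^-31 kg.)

E = 9.88×10^-20 J

For a 2D rectangular well E = (h²/8m_e)·Σ n_i²/L_i² = (6.63×10^-34)²/(8·9.11×10^-31) · [2²/(2.21 nm)² + 2²/(2.21 nm)²].
Evaluating gives E = 9.88×10^-20 J.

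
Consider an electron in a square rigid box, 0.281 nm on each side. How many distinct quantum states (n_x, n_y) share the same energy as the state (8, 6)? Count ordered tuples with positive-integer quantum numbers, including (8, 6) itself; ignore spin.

degeneracy = 2

The level has n_x² + n_y² = 100. The ordered positive-integer solutions are (6, 8), (8, 6).
That gives 2 states.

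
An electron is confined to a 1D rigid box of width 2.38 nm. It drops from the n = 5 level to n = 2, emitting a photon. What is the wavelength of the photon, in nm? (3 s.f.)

E_1 = h²/(8m_eL²) = 1.064×10^-20 J, so ΔE = (5² − 2²)E_1 = 2.234×10^-19 J.
λ = hc/ΔE = (6.626×10^-34·2.998×10^8)/2.234×10^-19 = 8.89×10^-7 m = 889 nm.

λ = 889 nm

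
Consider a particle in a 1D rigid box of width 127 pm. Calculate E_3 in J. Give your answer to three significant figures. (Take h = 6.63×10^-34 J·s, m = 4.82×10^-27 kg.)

E_3 = 6.36×10^-21 J

For an infinite well E_n = n²h²/(8mL²), so E_1 = h²/(8mL²) = (6.63×10^-34)²/(8·4.82×10^-27·(1.27×10^-10 m)²) = 7.068×10^-22 J.
Then E_3 = 3²·E_1 = 9·7.068×10^-22 J = 6.36×10^-21 J.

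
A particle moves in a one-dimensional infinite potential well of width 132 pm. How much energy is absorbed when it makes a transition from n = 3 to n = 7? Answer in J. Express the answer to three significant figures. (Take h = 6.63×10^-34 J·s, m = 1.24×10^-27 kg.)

|ΔE| = 1.02×10^-19 J

E_1 = h²/(8mL²) = 2.543×10^-21 J.
|ΔE| = |3² − 7²|·E_1 = 40·2.543×10^-21 J = 1.02×10^-19 J.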